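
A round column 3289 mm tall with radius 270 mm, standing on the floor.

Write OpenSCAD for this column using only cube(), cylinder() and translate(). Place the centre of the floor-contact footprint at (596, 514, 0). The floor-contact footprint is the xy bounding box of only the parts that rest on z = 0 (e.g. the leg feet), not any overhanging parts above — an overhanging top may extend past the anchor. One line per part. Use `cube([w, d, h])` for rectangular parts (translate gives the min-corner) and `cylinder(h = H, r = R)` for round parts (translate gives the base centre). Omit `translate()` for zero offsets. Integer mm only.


translate([596, 514, 0]) cylinder(h = 3289, r = 270);


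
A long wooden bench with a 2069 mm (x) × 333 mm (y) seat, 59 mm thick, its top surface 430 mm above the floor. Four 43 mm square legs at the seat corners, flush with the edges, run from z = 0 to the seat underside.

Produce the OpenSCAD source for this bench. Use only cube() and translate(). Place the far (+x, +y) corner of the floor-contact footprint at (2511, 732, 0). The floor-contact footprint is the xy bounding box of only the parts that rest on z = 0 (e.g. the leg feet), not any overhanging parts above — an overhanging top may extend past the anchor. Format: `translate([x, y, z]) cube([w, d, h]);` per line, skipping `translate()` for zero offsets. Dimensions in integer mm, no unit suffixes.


// leg_h = 430 − 59 = 371
translate([442, 399, 371]) cube([2069, 333, 59]);
translate([442, 399, 0]) cube([43, 43, 371]);
translate([442, 689, 0]) cube([43, 43, 371]);
translate([2468, 399, 0]) cube([43, 43, 371]);
translate([2468, 689, 0]) cube([43, 43, 371]);


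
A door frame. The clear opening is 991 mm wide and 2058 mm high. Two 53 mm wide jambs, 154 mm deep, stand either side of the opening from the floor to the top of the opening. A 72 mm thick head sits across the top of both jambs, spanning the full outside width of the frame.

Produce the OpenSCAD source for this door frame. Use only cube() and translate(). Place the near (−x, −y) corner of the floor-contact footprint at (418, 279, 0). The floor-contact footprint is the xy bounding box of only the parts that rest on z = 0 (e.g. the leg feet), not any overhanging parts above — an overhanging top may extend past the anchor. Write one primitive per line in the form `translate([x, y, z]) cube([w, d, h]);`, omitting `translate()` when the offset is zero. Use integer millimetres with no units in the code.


translate([418, 279, 0]) cube([53, 154, 2058]);
translate([1462, 279, 0]) cube([53, 154, 2058]);
translate([418, 279, 2058]) cube([1097, 154, 72]);


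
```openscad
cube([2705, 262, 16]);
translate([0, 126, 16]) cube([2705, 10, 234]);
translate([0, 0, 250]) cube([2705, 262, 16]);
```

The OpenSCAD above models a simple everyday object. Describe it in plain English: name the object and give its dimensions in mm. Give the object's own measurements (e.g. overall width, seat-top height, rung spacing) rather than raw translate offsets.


An I-beam lying along x, 2705 mm long. Overall section height 266 mm. Two flanges 262 mm wide (y) and 16 mm thick, one on the floor and one at the top; a web 10 mm thick runs between them, centred on the flange width.


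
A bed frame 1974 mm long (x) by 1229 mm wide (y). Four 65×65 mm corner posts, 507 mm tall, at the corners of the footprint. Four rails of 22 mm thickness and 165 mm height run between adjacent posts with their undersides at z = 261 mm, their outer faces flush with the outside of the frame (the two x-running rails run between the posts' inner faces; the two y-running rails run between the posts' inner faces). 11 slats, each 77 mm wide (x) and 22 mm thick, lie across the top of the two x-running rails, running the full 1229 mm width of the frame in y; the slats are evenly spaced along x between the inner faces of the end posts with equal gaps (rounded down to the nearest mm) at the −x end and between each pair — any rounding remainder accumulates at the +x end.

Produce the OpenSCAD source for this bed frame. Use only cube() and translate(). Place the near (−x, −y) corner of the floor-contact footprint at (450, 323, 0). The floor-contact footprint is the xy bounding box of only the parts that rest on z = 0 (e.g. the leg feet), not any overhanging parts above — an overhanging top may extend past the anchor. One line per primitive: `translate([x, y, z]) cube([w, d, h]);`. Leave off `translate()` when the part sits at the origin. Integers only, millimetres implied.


translate([450, 323, 0]) cube([65, 65, 507]);
translate([450, 1487, 0]) cube([65, 65, 507]);
translate([2359, 323, 0]) cube([65, 65, 507]);
translate([2359, 1487, 0]) cube([65, 65, 507]);
translate([515, 323, 261]) cube([1844, 22, 165]);
translate([515, 1530, 261]) cube([1844, 22, 165]);
translate([450, 388, 261]) cube([22, 1099, 165]);
translate([2402, 388, 261]) cube([22, 1099, 165]);
translate([598, 323, 426]) cube([77, 1229, 22]);
translate([758, 323, 426]) cube([77, 1229, 22]);
translate([918, 323, 426]) cube([77, 1229, 22]);
translate([1078, 323, 426]) cube([77, 1229, 22]);
translate([1238, 323, 426]) cube([77, 1229, 22]);
translate([1398, 323, 426]) cube([77, 1229, 22]);
translate([1558, 323, 426]) cube([77, 1229, 22]);
translate([1718, 323, 426]) cube([77, 1229, 22]);
translate([1878, 323, 426]) cube([77, 1229, 22]);
translate([2038, 323, 426]) cube([77, 1229, 22]);
translate([2198, 323, 426]) cube([77, 1229, 22]);


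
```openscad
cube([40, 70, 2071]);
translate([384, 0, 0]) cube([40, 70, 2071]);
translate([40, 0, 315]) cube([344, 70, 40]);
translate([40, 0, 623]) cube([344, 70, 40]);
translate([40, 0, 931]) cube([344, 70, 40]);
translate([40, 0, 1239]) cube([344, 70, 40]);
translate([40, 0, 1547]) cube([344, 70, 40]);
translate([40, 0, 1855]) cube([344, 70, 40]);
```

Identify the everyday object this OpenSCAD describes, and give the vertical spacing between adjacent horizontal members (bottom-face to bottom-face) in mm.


A ladder. The rung spacing is 308 mm.

Two tall 40×70 posts with 6 short bars between them — a ladder. Adjacent rungs sit at z = 315 and z = 623, so the spacing is 623 − 315 = 308 mm.


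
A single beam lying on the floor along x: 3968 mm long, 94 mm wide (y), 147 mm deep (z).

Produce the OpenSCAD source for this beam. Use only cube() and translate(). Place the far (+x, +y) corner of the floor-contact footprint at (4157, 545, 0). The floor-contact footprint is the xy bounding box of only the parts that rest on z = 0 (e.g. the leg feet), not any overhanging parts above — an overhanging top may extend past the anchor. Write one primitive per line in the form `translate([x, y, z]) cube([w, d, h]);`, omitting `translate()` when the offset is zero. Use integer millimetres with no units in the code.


translate([189, 451, 0]) cube([3968, 94, 147]);


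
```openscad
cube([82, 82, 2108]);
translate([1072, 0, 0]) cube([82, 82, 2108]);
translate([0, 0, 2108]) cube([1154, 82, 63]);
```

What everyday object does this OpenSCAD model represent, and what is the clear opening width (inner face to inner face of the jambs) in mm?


A door frame. The clear opening width is 990 mm.

Two 2108 mm tall posts with a header on top — a door frame. The left jamb is 82 mm wide at x = 0; the right jamb starts at x = 1072. The clear opening is 1072 − 82 = 990 mm.


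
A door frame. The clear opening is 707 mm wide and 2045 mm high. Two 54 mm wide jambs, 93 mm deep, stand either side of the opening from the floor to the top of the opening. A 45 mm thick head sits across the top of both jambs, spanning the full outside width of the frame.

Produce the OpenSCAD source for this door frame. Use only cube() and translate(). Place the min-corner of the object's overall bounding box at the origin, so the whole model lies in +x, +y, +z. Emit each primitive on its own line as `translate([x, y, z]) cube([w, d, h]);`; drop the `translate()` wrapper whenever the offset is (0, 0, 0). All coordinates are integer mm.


cube([54, 93, 2045]);
translate([761, 0, 0]) cube([54, 93, 2045]);
translate([0, 0, 2045]) cube([815, 93, 45]);


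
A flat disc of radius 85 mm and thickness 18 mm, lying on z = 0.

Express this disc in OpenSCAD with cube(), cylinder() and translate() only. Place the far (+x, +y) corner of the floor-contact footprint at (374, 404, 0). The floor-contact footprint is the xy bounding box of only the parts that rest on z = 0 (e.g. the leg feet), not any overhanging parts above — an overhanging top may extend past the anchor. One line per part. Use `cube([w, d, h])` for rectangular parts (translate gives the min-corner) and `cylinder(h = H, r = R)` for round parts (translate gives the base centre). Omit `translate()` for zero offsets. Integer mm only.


translate([289, 319, 0]) cylinder(h = 18, r = 85);


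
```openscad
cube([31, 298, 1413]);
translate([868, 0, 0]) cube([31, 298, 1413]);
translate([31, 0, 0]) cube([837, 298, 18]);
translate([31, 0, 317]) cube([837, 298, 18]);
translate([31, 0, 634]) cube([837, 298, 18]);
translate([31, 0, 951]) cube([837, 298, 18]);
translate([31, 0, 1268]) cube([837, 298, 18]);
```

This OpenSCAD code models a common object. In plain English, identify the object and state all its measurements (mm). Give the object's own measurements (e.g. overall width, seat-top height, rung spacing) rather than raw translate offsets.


An open bookshelf. Two side panels, each 31 mm thick, 298 mm deep and 1413 mm tall, stand 899 mm apart (outside-to-outside). Between them sit 5 shelves, each 18 mm thick and 298 mm deep, spanning the full gap between the sides. The bottom shelf rests on the floor (its underside at z = 0) and the clear gap between one shelf's top and the next shelf's underside is 299 mm.


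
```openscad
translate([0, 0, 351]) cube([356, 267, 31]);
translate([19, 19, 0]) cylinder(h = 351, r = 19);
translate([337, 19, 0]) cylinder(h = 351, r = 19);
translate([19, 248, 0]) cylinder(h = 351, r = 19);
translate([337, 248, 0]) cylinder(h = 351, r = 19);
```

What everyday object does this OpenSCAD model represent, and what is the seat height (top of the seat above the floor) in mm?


A stool. The seat height is 382 mm.

A 356×267×31 slab at z = 351 on four corner cylinders — a stool. The seat top is 351 + 31 = 382 mm.


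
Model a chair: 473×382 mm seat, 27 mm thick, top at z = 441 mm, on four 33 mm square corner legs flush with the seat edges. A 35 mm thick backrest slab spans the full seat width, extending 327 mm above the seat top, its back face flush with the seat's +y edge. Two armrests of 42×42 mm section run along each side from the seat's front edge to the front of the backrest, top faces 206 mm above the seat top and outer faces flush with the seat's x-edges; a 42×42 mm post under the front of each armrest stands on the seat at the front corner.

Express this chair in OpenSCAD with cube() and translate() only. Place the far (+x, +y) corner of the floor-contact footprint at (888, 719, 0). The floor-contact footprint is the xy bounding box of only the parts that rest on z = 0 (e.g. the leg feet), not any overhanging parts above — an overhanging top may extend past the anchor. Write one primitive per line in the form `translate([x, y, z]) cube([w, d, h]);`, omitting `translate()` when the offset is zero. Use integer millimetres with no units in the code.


translate([415, 337, 414]) cube([473, 382, 27]);
translate([415, 337, 0]) cube([33, 33, 414]);
translate([855, 337, 0]) cube([33, 33, 414]);
translate([415, 686, 0]) cube([33, 33, 414]);
translate([855, 686, 0]) cube([33, 33, 414]);
translate([415, 684, 441]) cube([473, 35, 327]);
translate([415, 337, 605]) cube([42, 347, 42]);
translate([846, 337, 605]) cube([42, 347, 42]);
translate([415, 337, 441]) cube([42, 42, 164]);
translate([846, 337, 441]) cube([42, 42, 164]);


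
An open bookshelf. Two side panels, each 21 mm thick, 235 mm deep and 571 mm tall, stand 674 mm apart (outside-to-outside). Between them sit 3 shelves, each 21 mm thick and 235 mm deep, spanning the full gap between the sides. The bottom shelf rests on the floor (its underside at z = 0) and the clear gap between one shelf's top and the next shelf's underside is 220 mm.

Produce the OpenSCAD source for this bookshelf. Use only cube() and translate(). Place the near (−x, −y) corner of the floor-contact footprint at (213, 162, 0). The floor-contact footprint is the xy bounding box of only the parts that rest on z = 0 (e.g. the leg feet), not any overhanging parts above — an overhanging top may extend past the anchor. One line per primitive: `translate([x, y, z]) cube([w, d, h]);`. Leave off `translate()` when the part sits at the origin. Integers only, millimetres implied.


translate([213, 162, 0]) cube([21, 235, 571]);
translate([866, 162, 0]) cube([21, 235, 571]);
translate([234, 162, 0]) cube([632, 235, 21]);
translate([234, 162, 241]) cube([632, 235, 21]);
translate([234, 162, 482]) cube([632, 235, 21]);


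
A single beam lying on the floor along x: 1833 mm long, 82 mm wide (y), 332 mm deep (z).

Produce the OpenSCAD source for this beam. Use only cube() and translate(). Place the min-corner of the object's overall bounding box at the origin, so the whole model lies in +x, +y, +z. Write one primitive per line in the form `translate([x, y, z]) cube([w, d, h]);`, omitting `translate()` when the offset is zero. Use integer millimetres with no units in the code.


cube([1833, 82, 332]);


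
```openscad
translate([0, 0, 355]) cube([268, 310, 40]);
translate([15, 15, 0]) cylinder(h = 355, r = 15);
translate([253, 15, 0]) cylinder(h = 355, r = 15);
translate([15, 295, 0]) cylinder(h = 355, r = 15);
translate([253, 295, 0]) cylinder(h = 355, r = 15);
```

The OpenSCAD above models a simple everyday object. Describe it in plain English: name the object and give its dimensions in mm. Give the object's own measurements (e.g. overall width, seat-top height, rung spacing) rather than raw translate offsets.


A four-legged stool. The seat is a 268×310×40 mm slab whose top surface is at z = 395 mm; four round legs, each 30 mm in diameter, run from the floor (z = 0) to the underside of the seat, each leg's axis is inset half a diameter from the nearest pair of seat edges (so the leg's bounding box is flush with the corner).


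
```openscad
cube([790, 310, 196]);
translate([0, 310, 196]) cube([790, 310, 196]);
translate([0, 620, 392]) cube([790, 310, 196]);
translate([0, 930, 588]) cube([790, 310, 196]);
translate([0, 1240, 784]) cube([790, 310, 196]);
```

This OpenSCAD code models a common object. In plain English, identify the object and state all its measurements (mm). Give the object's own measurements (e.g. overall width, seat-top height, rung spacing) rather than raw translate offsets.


A straight staircase of 5 solid steps. Each step is 790 mm wide (x), 310 mm deep (y, the going) and 196 mm tall (the rise). The first step rests on the floor; each subsequent step sits one going further in +y and one rise higher in +z, directly behind and above the previous step with no overlap.


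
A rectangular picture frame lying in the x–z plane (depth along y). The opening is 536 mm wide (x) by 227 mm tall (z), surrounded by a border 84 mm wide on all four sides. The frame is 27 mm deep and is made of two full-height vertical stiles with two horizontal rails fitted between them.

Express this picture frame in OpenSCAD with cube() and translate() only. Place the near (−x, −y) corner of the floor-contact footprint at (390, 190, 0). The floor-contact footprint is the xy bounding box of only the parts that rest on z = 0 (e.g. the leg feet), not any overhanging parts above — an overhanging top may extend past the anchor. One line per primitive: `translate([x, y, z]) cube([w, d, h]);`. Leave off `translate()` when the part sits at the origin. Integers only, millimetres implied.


translate([390, 190, 0]) cube([84, 27, 395]);
translate([1010, 190, 0]) cube([84, 27, 395]);
translate([474, 190, 0]) cube([536, 27, 84]);
translate([474, 190, 311]) cube([536, 27, 84]);


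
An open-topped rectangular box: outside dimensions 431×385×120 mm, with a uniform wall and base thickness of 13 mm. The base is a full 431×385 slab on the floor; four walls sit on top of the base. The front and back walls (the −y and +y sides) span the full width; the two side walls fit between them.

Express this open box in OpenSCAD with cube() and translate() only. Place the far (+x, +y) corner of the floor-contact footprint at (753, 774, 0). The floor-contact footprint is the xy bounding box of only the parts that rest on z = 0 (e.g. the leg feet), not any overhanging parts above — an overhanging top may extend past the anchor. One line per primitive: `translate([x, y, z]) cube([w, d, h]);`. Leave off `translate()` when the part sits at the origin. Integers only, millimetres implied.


translate([322, 389, 0]) cube([431, 385, 13]);
translate([322, 389, 13]) cube([431, 13, 107]);
translate([322, 761, 13]) cube([431, 13, 107]);
translate([322, 402, 13]) cube([13, 359, 107]);
translate([740, 402, 13]) cube([13, 359, 107]);


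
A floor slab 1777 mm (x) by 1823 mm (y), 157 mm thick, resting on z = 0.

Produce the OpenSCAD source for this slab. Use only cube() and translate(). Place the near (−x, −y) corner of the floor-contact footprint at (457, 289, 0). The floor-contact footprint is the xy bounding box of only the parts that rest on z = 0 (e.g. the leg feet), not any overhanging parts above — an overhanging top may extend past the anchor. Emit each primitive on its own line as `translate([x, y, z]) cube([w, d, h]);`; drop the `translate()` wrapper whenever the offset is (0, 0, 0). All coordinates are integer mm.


translate([457, 289, 0]) cube([1777, 1823, 157]);


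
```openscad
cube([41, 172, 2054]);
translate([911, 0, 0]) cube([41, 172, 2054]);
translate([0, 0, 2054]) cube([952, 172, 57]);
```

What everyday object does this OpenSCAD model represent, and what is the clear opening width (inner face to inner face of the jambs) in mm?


A door frame. The clear opening width is 870 mm.

Two 2054 mm tall posts with a header on top — a door frame. The left jamb is 41 mm wide at x = 0; the right jamb starts at x = 911. The clear opening is 911 − 41 = 870 mm.


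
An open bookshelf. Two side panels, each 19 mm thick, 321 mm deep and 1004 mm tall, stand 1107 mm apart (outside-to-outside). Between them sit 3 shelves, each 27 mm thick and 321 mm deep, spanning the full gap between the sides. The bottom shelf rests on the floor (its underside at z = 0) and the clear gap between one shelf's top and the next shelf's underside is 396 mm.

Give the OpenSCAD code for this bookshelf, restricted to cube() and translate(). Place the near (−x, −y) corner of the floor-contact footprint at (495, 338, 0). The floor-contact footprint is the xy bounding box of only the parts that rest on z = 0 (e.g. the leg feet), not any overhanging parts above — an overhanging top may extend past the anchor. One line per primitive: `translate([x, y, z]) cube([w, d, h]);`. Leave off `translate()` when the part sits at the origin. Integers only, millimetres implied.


translate([495, 338, 0]) cube([19, 321, 1004]);
translate([1583, 338, 0]) cube([19, 321, 1004]);
translate([514, 338, 0]) cube([1069, 321, 27]);
translate([514, 338, 423]) cube([1069, 321, 27]);
translate([514, 338, 846]) cube([1069, 321, 27]);


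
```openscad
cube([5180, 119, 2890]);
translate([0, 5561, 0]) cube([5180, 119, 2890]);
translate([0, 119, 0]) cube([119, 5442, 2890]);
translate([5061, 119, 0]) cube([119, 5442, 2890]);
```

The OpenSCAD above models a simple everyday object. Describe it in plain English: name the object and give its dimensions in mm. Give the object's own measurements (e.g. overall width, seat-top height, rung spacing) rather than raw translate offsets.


The wall frame of a small rectangular building: four walls, each 2890 mm tall and 119 mm thick, enclosing a footprint 5180 mm (x) by 5680 mm (y) outside-to-outside, with no floor or roof. The front and back walls (the −y and +y sides) span the full width; the two side walls fit between them.


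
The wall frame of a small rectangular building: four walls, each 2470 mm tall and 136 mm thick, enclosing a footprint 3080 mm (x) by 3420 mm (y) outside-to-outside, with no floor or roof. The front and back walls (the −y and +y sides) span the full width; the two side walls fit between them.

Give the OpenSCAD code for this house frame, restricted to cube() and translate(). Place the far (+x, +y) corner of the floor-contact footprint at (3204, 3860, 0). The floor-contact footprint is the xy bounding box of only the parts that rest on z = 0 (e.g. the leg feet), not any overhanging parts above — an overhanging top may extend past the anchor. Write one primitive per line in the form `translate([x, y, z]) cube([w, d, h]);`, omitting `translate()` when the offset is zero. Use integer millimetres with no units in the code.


translate([124, 440, 0]) cube([3080, 136, 2470]);
translate([124, 3724, 0]) cube([3080, 136, 2470]);
translate([124, 576, 0]) cube([136, 3148, 2470]);
translate([3068, 576, 0]) cube([136, 3148, 2470]);


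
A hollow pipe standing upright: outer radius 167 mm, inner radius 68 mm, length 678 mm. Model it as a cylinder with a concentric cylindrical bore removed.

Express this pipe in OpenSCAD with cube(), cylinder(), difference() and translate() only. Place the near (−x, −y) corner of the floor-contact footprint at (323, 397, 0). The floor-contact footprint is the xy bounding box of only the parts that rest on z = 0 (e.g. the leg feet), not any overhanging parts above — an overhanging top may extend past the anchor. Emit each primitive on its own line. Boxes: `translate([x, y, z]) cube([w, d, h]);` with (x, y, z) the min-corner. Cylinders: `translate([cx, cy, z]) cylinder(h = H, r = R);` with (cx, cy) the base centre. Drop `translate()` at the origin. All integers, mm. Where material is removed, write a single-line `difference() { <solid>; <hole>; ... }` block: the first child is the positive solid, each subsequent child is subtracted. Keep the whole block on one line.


difference() { translate([490, 564, 0]) cylinder(h = 678, r = 167); translate([490, 564, 0]) cylinder(h = 678, r = 68); }


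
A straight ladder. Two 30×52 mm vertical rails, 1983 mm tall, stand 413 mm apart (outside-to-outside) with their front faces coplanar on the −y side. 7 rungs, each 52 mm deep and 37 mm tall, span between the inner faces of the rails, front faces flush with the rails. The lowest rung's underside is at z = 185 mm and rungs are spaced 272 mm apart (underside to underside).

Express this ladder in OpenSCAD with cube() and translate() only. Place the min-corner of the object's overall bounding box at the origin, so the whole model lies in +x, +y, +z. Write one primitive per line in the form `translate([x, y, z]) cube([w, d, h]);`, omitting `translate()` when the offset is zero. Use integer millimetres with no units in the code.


cube([30, 52, 1983]);
translate([383, 0, 0]) cube([30, 52, 1983]);
translate([30, 0, 185]) cube([353, 52, 37]);
translate([30, 0, 457]) cube([353, 52, 37]);
translate([30, 0, 729]) cube([353, 52, 37]);
translate([30, 0, 1001]) cube([353, 52, 37]);
translate([30, 0, 1273]) cube([353, 52, 37]);
translate([30, 0, 1545]) cube([353, 52, 37]);
translate([30, 0, 1817]) cube([353, 52, 37]);


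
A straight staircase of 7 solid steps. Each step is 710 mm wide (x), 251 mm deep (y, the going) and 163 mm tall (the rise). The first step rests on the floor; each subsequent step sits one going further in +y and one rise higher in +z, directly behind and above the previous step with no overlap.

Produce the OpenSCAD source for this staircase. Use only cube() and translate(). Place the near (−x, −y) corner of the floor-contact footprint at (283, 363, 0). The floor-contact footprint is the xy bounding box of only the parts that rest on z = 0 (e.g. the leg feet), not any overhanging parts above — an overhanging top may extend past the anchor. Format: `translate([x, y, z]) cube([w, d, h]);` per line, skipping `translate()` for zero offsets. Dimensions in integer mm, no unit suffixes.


translate([283, 363, 0]) cube([710, 251, 163]);
translate([283, 614, 163]) cube([710, 251, 163]);
translate([283, 865, 326]) cube([710, 251, 163]);
translate([283, 1116, 489]) cube([710, 251, 163]);
translate([283, 1367, 652]) cube([710, 251, 163]);
translate([283, 1618, 815]) cube([710, 251, 163]);
translate([283, 1869, 978]) cube([710, 251, 163]);


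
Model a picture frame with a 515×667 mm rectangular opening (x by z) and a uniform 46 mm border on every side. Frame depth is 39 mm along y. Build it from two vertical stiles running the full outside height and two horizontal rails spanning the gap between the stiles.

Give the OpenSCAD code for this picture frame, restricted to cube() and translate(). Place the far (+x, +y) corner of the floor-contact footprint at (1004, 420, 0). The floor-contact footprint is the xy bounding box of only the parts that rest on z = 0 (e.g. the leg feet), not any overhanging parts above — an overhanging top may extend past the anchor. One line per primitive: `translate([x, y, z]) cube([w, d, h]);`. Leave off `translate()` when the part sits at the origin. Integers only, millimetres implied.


translate([397, 381, 0]) cube([46, 39, 759]);
translate([958, 381, 0]) cube([46, 39, 759]);
translate([443, 381, 0]) cube([515, 39, 46]);
translate([443, 381, 713]) cube([515, 39, 46]);


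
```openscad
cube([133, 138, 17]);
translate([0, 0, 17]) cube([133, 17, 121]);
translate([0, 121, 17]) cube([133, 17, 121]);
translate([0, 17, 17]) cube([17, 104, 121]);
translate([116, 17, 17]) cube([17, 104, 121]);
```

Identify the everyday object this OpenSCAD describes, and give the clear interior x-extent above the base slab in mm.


An open box. The internal width is 99 mm.

A 133×138 base slab with four walls standing on it — an open box. The base is 133 mm wide and the walls are 17 mm thick, so the internal width is 133 − 2 × 17 = 99 mm.


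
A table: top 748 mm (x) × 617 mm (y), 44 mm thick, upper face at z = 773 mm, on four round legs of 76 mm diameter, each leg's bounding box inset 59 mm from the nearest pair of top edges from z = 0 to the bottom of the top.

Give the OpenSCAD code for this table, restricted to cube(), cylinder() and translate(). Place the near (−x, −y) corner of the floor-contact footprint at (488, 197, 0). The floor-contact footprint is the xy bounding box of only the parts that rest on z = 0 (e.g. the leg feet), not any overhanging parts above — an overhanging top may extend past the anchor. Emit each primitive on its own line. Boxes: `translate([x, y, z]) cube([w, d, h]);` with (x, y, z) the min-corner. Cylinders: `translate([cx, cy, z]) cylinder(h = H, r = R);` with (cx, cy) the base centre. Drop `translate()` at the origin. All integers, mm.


translate([429, 138, 729]) cube([748, 617, 44]);
translate([526, 235, 0]) cylinder(h = 729, r = 38);
translate([1080, 235, 0]) cylinder(h = 729, r = 38);
translate([526, 658, 0]) cylinder(h = 729, r = 38);
translate([1080, 658, 0]) cylinder(h = 729, r = 38);


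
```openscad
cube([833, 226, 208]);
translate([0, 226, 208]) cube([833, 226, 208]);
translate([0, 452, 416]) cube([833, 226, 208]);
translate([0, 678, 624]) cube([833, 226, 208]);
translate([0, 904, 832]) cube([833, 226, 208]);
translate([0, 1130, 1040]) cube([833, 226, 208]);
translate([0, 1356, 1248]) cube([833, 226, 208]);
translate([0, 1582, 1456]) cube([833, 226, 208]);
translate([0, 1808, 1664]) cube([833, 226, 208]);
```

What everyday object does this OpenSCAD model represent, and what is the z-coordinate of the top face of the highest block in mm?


A staircase. The total rise is 1872 mm.

9 identical blocks, each offset up and back from the previous — a staircase. Each step is 208 mm tall and there are 9 of them, so the total rise is 9 × 208 = 1872 mm.


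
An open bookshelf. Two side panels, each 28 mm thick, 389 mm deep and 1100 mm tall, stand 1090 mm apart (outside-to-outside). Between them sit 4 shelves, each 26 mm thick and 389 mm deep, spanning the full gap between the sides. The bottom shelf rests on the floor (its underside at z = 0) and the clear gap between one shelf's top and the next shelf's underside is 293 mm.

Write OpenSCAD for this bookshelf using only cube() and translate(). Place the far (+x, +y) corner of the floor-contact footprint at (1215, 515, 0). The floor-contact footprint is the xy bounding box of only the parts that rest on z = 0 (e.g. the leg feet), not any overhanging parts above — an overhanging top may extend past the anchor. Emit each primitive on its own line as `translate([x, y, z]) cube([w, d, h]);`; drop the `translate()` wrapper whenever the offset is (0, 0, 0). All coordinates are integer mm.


translate([125, 126, 0]) cube([28, 389, 1100]);
translate([1187, 126, 0]) cube([28, 389, 1100]);
translate([153, 126, 0]) cube([1034, 389, 26]);
translate([153, 126, 319]) cube([1034, 389, 26]);
translate([153, 126, 638]) cube([1034, 389, 26]);
translate([153, 126, 957]) cube([1034, 389, 26]);


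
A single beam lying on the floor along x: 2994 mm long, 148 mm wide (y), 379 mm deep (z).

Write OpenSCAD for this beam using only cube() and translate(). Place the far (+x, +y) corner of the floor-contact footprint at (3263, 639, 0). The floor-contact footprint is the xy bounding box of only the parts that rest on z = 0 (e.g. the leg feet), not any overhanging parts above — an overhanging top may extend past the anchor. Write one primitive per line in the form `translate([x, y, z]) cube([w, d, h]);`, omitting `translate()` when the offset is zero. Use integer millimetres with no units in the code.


translate([269, 491, 0]) cube([2994, 148, 379]);


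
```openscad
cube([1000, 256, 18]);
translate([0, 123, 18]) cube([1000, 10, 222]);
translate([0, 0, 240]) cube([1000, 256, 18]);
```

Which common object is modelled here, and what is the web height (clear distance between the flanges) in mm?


An I-beam. The web height is 222 mm.

Two wide flanges with a thin centred web — an I-beam. Overall 258 mm minus two 18 mm flanges gives a web of 258 − 2·18 = 222 mm.


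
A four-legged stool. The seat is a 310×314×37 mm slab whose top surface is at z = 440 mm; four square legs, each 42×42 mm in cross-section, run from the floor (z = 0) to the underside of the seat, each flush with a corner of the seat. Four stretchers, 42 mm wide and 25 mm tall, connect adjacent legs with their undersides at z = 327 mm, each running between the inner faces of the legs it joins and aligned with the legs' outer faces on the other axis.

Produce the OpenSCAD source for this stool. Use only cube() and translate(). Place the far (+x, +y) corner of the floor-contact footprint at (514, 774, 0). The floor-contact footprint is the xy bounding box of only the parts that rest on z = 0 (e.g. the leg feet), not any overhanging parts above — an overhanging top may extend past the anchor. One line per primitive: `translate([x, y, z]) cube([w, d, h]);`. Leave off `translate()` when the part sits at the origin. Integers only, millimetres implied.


translate([204, 460, 403]) cube([310, 314, 37]);
translate([204, 460, 0]) cube([42, 42, 403]);
translate([472, 460, 0]) cube([42, 42, 403]);
translate([204, 732, 0]) cube([42, 42, 403]);
translate([472, 732, 0]) cube([42, 42, 403]);
translate([246, 460, 327]) cube([226, 42, 25]);
translate([246, 732, 327]) cube([226, 42, 25]);
translate([204, 502, 327]) cube([42, 230, 25]);
translate([472, 502, 327]) cube([42, 230, 25]);


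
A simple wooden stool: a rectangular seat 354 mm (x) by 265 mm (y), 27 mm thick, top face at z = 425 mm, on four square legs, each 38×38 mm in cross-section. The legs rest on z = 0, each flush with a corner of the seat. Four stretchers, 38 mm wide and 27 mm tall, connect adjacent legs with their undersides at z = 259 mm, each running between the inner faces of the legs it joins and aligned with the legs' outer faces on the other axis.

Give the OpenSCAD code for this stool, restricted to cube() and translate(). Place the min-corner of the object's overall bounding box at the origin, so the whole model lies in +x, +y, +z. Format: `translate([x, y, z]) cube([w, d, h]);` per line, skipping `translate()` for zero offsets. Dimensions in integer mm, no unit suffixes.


// leg_h = 425 - 27 = 398
// stretcher span = 354 - 2*38 = 278
translate([0, 0, 398]) cube([354, 265, 27]);
cube([38, 38, 398]);
translate([316, 0, 0]) cube([38, 38, 398]);
translate([0, 227, 0]) cube([38, 38, 398]);
translate([316, 227, 0]) cube([38, 38, 398]);
translate([38, 0, 259]) cube([278, 38, 27]);
translate([38, 227, 259]) cube([278, 38, 27]);
translate([0, 38, 259]) cube([38, 189, 27]);
translate([316, 38, 259]) cube([38, 189, 27]);


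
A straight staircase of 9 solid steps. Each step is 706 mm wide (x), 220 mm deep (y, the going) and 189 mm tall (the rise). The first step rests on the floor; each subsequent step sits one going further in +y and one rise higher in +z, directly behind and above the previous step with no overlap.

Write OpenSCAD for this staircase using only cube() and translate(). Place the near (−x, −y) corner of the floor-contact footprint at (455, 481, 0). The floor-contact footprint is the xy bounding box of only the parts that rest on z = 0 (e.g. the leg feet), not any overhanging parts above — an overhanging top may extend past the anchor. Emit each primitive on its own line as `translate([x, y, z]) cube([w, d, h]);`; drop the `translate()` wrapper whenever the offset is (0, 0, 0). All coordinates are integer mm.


translate([455, 481, 0]) cube([706, 220, 189]);
translate([455, 701, 189]) cube([706, 220, 189]);
translate([455, 921, 378]) cube([706, 220, 189]);
translate([455, 1141, 567]) cube([706, 220, 189]);
translate([455, 1361, 756]) cube([706, 220, 189]);
translate([455, 1581, 945]) cube([706, 220, 189]);
translate([455, 1801, 1134]) cube([706, 220, 189]);
translate([455, 2021, 1323]) cube([706, 220, 189]);
translate([455, 2241, 1512]) cube([706, 220, 189]);


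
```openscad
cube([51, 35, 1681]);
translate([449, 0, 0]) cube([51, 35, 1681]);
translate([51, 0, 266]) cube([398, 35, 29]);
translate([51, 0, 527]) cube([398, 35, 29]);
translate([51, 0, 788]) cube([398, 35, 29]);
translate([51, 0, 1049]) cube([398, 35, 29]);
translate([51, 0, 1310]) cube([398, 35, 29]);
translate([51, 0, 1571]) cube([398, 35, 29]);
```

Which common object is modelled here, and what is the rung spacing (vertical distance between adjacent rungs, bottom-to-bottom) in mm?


A ladder. The rung spacing is 261 mm.

Two tall 51×35 posts with 6 short bars between them — a ladder. Adjacent rungs sit at z = 266 and z = 527, so the spacing is 527 − 266 = 261 mm.


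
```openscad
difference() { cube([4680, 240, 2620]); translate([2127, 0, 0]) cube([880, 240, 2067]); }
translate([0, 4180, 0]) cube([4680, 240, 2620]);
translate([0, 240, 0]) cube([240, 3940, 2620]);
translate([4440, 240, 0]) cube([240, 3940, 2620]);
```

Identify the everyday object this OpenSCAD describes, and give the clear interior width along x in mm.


A single room. The interior width is 4200 mm.

Four walls enclosing a rectangle with a door in the front wall — a room. Outside width 4680 minus two 240 mm walls gives 4200 mm.


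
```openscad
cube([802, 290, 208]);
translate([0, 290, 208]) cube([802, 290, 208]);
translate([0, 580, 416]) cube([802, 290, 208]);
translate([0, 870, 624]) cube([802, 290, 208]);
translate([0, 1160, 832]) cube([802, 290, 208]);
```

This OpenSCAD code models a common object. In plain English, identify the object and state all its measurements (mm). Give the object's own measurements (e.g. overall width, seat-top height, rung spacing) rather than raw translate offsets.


A straight staircase of 5 solid steps. Each step is 802 mm wide (x), 290 mm deep (y, the going) and 208 mm tall (the rise). The first step rests on the floor; each subsequent step sits one going further in +y and one rise higher in +z, directly behind and above the previous step with no overlap.


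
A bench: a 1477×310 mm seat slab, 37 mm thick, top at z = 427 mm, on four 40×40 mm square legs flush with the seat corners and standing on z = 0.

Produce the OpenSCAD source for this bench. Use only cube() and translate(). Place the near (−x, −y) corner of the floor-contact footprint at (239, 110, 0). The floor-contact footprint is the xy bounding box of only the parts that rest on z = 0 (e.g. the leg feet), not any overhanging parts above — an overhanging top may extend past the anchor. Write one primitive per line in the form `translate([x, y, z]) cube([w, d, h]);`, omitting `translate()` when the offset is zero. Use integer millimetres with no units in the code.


translate([239, 110, 390]) cube([1477, 310, 37]);
translate([239, 110, 0]) cube([40, 40, 390]);
translate([239, 380, 0]) cube([40, 40, 390]);
translate([1676, 110, 0]) cube([40, 40, 390]);
translate([1676, 380, 0]) cube([40, 40, 390]);


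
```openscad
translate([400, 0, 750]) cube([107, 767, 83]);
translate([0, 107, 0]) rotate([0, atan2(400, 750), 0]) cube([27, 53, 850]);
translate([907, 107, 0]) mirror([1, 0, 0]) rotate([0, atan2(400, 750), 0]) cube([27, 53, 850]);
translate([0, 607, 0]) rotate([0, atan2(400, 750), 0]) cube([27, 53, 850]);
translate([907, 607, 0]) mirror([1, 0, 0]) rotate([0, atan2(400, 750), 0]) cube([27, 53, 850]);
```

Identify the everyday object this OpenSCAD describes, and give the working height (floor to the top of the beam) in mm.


A sawhorse. The overall height is 833 mm.

A beam across two mirrored pairs of raked legs — a sawhorse. The beam's underside is at z = 750 (matching the legs' vertical rise in atan2(400, 750)) and the beam is 83 mm tall, so its top is at 750 + 83 = 833 mm. The raked legs top out at the beam's underside, so that is the highest point.


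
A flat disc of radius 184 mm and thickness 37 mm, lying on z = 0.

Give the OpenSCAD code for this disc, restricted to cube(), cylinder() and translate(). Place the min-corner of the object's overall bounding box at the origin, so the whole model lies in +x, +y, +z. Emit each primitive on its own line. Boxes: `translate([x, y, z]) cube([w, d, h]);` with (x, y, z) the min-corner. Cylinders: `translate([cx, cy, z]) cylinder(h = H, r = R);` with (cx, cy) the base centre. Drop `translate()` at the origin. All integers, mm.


translate([184, 184, 0]) cylinder(h = 37, r = 184);


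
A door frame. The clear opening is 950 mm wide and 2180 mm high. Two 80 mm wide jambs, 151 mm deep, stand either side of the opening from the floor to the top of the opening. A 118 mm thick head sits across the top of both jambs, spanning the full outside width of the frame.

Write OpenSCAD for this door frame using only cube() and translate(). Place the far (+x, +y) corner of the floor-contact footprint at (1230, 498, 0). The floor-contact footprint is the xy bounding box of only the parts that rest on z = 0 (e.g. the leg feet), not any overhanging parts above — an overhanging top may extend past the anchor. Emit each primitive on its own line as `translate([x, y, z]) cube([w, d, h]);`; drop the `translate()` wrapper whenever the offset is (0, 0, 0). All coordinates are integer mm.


translate([120, 347, 0]) cube([80, 151, 2180]);
translate([1150, 347, 0]) cube([80, 151, 2180]);
translate([120, 347, 2180]) cube([1110, 151, 118]);


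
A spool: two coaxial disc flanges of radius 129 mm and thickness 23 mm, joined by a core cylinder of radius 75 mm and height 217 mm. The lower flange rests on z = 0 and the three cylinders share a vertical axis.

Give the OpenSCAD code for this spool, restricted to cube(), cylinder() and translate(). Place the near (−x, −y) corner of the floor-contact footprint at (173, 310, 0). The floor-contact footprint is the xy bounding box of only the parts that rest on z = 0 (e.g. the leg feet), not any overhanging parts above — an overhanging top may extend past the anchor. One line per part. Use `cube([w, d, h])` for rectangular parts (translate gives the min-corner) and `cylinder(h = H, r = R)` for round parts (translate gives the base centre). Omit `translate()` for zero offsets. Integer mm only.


translate([302, 439, 0]) cylinder(h = 23, r = 129);
translate([302, 439, 23]) cylinder(h = 217, r = 75);
translate([302, 439, 240]) cylinder(h = 23, r = 129);
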